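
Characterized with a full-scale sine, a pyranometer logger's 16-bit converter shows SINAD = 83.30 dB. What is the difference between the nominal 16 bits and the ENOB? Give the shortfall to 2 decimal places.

2.46 bits

N_eff = (83.30 − 1.76)/6.02 = 13.5449 bits.
Lost resolution: 16 − 13.5449 = 2.4551 bits.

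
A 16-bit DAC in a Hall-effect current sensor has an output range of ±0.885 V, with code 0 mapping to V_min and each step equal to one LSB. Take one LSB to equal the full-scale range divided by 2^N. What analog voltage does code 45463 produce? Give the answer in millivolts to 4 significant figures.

Range = 0.885 − (-0.885) = 1.77 V. LSB = 1.77 V / 2^16.
V_out = V_min + code × LSB = -0.885 V + 45463 × 1.77 V / 65536
      = -0.885 V + 1.22787 V = 0.342867 V.

342.9 mV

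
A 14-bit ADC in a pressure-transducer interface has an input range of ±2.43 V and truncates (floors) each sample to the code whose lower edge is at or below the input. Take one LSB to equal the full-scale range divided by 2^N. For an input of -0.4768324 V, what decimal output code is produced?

Span: 2.43 V − (-2.43 V) = 4.86 V. LSB = 4.86 V / 2^14 ≈ 296.6 µV.
code = ⌊(V_in − V_min)/LSB⌋ = ⌊(V_in − V_min) × 2^14 / range⌋
     = ⌊(-0.4768324 − (-2.43)) × 16384 / 4.86⌋ = ⌊1.9531676 × 16384/4.86⌋
     = ⌊6584.506⌋ = 6584.

6584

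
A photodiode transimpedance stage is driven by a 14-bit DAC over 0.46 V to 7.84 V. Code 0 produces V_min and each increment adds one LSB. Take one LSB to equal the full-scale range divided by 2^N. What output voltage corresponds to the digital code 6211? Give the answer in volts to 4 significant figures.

Full-scale range = 7.84 V − (0.46 V) = 7.38 V. LSB = 7.38 V / 2^14.
V_out = 0.46 + 6211 × (7.38/16384) V
      = 0.46 V + 2.79768 V = 3.25768 V.

3.258 V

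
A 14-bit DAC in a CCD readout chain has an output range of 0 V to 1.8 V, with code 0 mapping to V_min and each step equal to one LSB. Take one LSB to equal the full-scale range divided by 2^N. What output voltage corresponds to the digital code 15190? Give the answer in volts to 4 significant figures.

V_FS = 1.8 V. LSB = 1.8 V / 2^14.
V_out = 0 + 15190 × (1.8/16384) V
      = 0 + 1.66882 = 1.66882 V.

1.669 V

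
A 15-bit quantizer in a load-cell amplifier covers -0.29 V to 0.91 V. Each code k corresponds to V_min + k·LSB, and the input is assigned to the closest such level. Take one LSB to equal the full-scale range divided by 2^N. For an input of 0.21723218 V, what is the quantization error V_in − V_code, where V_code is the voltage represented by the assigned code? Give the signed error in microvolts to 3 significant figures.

Span: 0.91 V − (-0.29 V) = 1.2 V. LSB = 1.2 V / 2^15 ≈ 36.62 µV.
(V_in − V_min)/LSB = (0.21723218 − (-0.29)) × 32768/1.2 = 13850.8201 → nearest code k = 13851.
Reconstructed level: -0.29 + 13851 × 1.2/32768 V = 0.21723876953 V.
Error = V_in − V_code = 0.21723218 − (0.21723876953) = −6.59 µV.

−6.59 µV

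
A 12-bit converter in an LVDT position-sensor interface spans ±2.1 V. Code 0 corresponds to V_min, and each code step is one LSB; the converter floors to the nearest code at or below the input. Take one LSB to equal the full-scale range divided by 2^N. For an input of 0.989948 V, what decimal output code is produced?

3013

Span: 2.1 V − (-2.1 V) = 4.2 V. LSB = 4.2 V / 2^12 ≈ 1.025 mV.
code = ⌊(V_in − V_min)/LSB⌋ = ⌊(V_in − V_min) × 2^12 / range⌋
     = ⌊(0.989948 − (-2.1)) × 4096 / 4.2⌋ = ⌊3.089948 × 4096/4.2⌋
     = ⌊3013.435⌋ = 3013.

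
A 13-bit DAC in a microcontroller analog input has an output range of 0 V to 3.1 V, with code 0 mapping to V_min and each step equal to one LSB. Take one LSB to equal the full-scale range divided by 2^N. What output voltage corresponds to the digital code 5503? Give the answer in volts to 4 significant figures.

Range is 3.1 V. LSB = 3.1 V / 2^13.
Output = V_min + (5503/8192) × range = 0 + 0.671753 × 3.1 V
      = 0 V + 2.08243 V = 2.08243 V.

2.082 V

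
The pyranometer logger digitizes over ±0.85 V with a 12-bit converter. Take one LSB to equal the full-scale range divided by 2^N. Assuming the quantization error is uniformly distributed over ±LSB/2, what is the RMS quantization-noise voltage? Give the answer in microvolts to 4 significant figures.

119.8 µV

Range = 0.85 − (-0.85) = 1.7 V.
Step size = 1.7/4096 V = 415.039 µV.
σ_q = LSB/√12 = 415.039 µV/3.4641 = 119.8 µV.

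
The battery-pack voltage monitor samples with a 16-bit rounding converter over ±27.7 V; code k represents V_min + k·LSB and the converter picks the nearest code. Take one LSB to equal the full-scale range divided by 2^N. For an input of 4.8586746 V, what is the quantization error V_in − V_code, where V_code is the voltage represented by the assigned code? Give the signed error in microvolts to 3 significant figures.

−322 µV

Range = 27.7 − (-27.7) = 55.4 V. LSB = 55.4 V / 2^16 ≈ 0.8453 mV.
(V_in − V_min)/LSB = (4.8586746 − (-27.7)) × 65536/55.4 = 38515.6191 → nearest code k = 38516.
V_code = V_min + k × range/2^16 = -27.7 + 38516 × 55.4/65536 = 4.8589965820 V.
e = 4.8586746 − (4.8589965820) = −322 µV.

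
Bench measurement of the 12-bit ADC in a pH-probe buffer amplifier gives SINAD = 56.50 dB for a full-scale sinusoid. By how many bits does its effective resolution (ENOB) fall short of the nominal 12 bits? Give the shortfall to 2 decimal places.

ENOB = (SINAD − 1.76)/6.02 = (56.50 − 1.76)/6.02 = 9.0930 bits.
Lost resolution: 12 − 9.0930 = 2.9070 bits.

2.91 bits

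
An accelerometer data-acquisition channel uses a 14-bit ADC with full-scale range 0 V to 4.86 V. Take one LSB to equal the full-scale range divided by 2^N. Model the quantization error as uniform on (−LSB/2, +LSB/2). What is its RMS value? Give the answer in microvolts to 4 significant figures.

V_FS = 4.86 V.
Step size = 4.86/16384 V = 296.631 µV.
RMS of a uniform error over width LSB is LSB/√12 = 85.63 µV.

85.63 µV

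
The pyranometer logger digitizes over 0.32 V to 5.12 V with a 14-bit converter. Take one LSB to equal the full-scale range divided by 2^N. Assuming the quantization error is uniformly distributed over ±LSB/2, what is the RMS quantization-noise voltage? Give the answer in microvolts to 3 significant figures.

84.6 µV

The full-scale span is 5.12 − (0.32) = 4.8 V.
Step size = 4.8/16384 V = 292.97 µV.
σ_q = LSB/√12 = 292.97 µV/3.4641 = 84.6 µV.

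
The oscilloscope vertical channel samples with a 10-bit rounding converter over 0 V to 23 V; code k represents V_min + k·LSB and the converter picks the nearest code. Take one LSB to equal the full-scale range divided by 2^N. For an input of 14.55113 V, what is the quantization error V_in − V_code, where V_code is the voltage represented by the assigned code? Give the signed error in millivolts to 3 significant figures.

−3.56 mV

Full-scale range = 23 V. LSB = 23 V / 2^10 ≈ 22.46 mV.
Position in LSBs: (14.55113 − (0)) × 1024/23 = 647.8416; rounding gives k = 648.
Reconstructed level: 0 + 648 × 23/1024 V = 14.55468750 V.
e = 14.55113 − (14.55468750) = −3.56 mV.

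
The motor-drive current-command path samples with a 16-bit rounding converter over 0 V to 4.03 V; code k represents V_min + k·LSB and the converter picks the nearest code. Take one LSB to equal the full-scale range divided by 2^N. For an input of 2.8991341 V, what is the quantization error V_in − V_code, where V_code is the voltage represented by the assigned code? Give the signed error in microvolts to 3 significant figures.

V_FS = 4.03 V. LSB = 4.03 V / 2^16 ≈ 61.49 µV.
(V_in − V_min)/LSB = (2.8991341 − (0)) × 65536/4.03 = 47145.8194 → nearest code k = 47146.
V_code = 0 + (47146/65536) × 4.03 = 2.8991452026 V.
V_in − V_code = 2.8991341 − (2.8991452026) = −11.1 µV.

−11.1 µV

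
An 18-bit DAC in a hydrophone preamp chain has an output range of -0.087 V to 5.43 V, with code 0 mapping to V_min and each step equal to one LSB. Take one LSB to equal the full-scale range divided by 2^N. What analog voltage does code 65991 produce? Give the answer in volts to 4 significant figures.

Full-scale range = 5.43 V − (-0.087 V) = 5.517 V. LSB = 5.517 V / 2^18.
V_out = -0.087 + 65991 × (5.517/262144) V
      = -0.087 + 1.38883 = 1.30183 V.

1.302 V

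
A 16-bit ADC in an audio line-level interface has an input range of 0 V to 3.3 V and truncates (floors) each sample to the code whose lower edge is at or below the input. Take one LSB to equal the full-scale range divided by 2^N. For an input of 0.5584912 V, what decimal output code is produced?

11091

V_FS = 3.3 V. LSB = 3.3 V / 2^16 ≈ 50.35 µV.
(V_in − V_min) × 2^16/range = (0.5584912 − (0)) × 65536/3.3 = 11091.297.
Floor → code = 11091.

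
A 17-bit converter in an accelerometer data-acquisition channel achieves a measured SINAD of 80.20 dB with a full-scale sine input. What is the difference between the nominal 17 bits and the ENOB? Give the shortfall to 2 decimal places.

Effective bits = (80.20 − 1.76)/6.02 = 13.0299.
Shortfall = 17 − 13.0299 = 3.9701 bits.

3.97 bits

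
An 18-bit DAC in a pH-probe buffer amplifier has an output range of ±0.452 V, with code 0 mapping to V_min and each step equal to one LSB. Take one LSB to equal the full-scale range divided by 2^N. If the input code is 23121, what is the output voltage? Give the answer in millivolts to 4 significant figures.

-372.3 mV

Span: 0.452 V − (-0.452 V) = 0.904 V. LSB = 0.904 V / 2^18.
Output = V_min + (23121/262144) × range = -0.452 + 0.0881996 × 0.904 V
      = -0.452 + 0.0797325 = -0.372268 V.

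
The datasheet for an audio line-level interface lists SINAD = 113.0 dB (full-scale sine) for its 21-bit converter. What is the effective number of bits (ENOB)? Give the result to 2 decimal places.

18.48 bits

Inverting SNR = 6.02 N + 1.76: N_eff = (113.0 − 1.76)/6.02 = 18.4784.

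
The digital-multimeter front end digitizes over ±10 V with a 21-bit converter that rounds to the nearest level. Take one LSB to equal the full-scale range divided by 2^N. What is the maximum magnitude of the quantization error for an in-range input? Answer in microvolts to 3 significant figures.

4.77 µV

The full-scale span is 10 − (-10) = 20 V.
LSB = 20 V / 2^21 = 9.5367 µV.
A rounding quantizer has |error| ≤ LSB/2 = 4.77 µV.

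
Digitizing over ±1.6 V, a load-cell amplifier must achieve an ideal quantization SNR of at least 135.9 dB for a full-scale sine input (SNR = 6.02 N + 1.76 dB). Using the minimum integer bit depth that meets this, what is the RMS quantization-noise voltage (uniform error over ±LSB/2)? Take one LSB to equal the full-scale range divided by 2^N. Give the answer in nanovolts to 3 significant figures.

110 nV

The full-scale span is 1.6 − (-1.6) = 3.2 V.
Required N = ⌈(135.9 − 1.76)/6.02⌉ = ⌈22.282⌉ = 23.
LSB = 3.2 V ÷ 2^23 = 3.2/8388608 V = 381.47 nV.
σ_q = LSB/√12 = 381.47 nV/3.4641 = 110 nV.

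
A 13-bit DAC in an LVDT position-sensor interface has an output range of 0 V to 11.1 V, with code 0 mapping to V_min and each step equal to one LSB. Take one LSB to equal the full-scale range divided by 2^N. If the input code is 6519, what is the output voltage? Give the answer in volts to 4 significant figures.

8.833 V

Full-scale range = 11.1 V. LSB = 11.1 V / 2^13.
V_out = V_min + code × LSB = 0 V + 6519 × 11.1 V / 8192
      = 0 + 8.83312 = 8.83312 V.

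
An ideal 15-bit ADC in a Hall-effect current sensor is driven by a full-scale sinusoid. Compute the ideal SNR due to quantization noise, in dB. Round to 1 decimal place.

For an ideal N-bit converter with full-scale sine input, SNR = 6.02 N + 1.76 dB. SNR = 6.02 × 15 + 1.76 = 90.30 + 1.76 = 92.06 dB.

92.1 dB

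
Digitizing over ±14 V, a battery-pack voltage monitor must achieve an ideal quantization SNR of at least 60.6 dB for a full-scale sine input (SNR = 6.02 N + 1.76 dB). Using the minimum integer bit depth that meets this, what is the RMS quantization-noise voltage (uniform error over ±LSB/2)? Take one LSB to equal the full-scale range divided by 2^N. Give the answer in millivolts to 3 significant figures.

Range = 14 − (-14) = 28 V.
N ≥ (60.6 − 1.76)/6.02 = 9.774 → N_min = 10.
LSB = 28 V / 2^10 = 27.344 mV.
V_rms = LSB/√12 = 7.89 mV.

7.89 mV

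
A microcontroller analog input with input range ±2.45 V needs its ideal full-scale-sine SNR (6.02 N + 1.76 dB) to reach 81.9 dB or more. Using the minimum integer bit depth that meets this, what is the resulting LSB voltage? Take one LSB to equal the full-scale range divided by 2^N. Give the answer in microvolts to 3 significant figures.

299 µV

Span: 2.45 V − (-2.45 V) = 4.9 V.
6.02 N + 1.76 ≥ 81.9 gives N ≥ 13.312, so the minimum integer is 14.
LSB = 4.9 V ÷ 2^14 = 4.9/16384 V = 299 µV.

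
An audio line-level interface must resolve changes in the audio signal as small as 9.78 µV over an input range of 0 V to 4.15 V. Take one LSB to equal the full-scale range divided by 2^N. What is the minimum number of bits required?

Span = 4.15 V.
Need 2^N ≥ 4.15 V / 9.78 µV = 424300 → N_min = 19.

19 bits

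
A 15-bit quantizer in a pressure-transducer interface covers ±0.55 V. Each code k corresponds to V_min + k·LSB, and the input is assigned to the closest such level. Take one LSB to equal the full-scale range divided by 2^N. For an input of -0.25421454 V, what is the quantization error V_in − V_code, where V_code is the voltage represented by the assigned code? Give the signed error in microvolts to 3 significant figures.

+6.04 µV

Range = 0.55 − (-0.55) = 1.1 V. LSB = 1.1 V / 2^15 ≈ 33.57 µV.
Position in LSBs: (-0.25421454 − (-0.55)) × 32768/1.1 = 8811.1800; rounding gives k = 8811.
V_code = -0.55 + (8811/32768) × 1.1 = -0.25422058105 V.
Error = V_in − V_code = -0.25421454 − (-0.25422058105) = +6.04 µV.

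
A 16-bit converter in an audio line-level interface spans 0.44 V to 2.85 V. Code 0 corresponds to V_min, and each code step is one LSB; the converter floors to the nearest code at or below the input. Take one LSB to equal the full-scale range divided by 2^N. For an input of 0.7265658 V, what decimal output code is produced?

7792

Range = 2.85 − (0.44) = 2.41 V. LSB = 2.41 V / 2^16 ≈ 36.77 µV.
(V_in − V_min) × 2^16/range = (0.7265658 − (0.44)) × 65536/2.41 = 7792.687.
Floor → code = 7792.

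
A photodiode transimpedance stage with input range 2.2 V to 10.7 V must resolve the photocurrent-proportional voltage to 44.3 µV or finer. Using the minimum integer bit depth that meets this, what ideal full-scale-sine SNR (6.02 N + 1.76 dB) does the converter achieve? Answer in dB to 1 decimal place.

The full-scale span is 10.7 − (2.2) = 8.5 V.
Required number of levels: 8.5/44.3 µV = 191870; smallest N with 2^N ≥ that is 18.
6.02(18) + 1.76 = 110.12 dB.

110.1 dB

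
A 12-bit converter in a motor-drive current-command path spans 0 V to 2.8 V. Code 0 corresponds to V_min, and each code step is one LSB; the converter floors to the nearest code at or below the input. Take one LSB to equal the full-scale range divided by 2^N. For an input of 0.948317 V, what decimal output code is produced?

1387

Range is 2.8 V. LSB = 2.8 V / 2^12 ≈ 0.6836 mV.
code = ⌊(V_in − V_min)/LSB⌋ = ⌊(V_in − V_min) × 2^12 / range⌋
     = ⌊(0.948317 − (0)) × 4096 / 2.8⌋ = ⌊0.948317 × 4096/2.8⌋
     = ⌊1387.252⌋ = 1387.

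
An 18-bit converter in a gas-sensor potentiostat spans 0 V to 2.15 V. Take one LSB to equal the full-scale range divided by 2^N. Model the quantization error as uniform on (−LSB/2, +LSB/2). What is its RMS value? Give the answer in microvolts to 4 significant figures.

Range is 2.15 V.
Step size = 2.15/262144 V = 8.20160 µV.
For a uniform distribution on [−LSB/2, +LSB/2], V_rms = LSB/√12 = 8.20160 µV/3.4641 = 2.368 µV.

2.368 µV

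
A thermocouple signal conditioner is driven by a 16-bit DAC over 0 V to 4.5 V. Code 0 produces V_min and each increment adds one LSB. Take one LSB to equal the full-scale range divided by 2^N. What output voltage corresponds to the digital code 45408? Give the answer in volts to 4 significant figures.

3.118 V

V_FS = 4.5 V. LSB = 4.5 V / 2^16.
Output = V_min + (45408/65536) × range = 0 + 0.692871 × 4.5 V
      = 0 V + 3.11792 V = 3.11792 V.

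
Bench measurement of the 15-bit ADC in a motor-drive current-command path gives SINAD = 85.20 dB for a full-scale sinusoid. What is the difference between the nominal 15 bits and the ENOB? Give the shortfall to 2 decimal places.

N_eff = (85.20 − 1.76)/6.02 = 13.8605 bits.
Shortfall = 15 − 13.8605 = 1.1395 bits.

1.14 bits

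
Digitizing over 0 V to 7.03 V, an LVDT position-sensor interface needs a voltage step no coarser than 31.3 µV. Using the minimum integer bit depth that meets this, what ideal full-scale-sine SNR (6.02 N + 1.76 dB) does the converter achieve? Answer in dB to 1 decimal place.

Full-scale range = 7.03 V.
7.03 V / 31.3 µV = 224600. Since 2^17 = 131072 and 2^18 = 262144, N = 18.
SNR = 6.02 × 18 + 1.76 = 110.12 dB.

110.1 dB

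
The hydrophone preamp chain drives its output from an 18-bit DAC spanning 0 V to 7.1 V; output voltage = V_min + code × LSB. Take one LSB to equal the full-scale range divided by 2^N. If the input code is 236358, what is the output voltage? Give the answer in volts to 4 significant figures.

6.402 V

V_FS = 7.1 V. LSB = 7.1 V / 2^18.
Output = V_min + (236358/262144) × range = 0 + 0.901634 × 7.1 V
      = 0 + 6.40160 = 6.40160 V.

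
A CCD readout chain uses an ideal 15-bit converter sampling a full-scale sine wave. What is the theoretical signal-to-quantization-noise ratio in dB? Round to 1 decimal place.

Ideal quantization SNR: 6.02 × 15 + 1.76 dB = 92.1 dB.

92.1 dB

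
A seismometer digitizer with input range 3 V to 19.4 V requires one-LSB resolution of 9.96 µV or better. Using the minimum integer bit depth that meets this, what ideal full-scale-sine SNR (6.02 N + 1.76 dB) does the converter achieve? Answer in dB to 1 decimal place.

Span: 19.4 V − (3 V) = 16.4 V.
16.4 V / 9.96 µV = 1.647e6. Since 2^20 = 1048576 and 2^21 = 2097152, N = 21.
6.02(21) + 1.76 = 128.18 dB.

128.2 dB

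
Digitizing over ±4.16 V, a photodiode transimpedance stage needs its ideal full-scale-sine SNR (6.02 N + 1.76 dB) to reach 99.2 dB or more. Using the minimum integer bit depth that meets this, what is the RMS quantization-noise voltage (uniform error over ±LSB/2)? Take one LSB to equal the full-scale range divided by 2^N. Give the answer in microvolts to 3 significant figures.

18.3 µV

Full-scale range = 4.16 V − (-4.16 V) = 8.32 V.
Solving 6.02 N ≥ 99.2 − 1.76: N ≥ 16.186. Round up → N = 17.
One LSB is 8.32 V / 131072 = 63.477 µV.
σ_q = LSB/√12 = 63.477 µV/3.4641 = 18.3 µV.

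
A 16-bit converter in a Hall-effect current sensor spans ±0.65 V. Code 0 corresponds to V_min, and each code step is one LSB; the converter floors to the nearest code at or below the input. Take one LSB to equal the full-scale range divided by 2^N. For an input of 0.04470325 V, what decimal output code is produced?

Full-scale range = 0.65 V − (-0.65 V) = 1.3 V. LSB = 1.3 V / 2^16 ≈ 19.84 µV.
code = ⌊(V_in − V_min)/LSB⌋ = ⌊(V_in − V_min) × 2^16 / range⌋
     = ⌊(0.04470325 − (-0.65)) × 65536 / 1.3⌋ = ⌊0.69470325 × 65536/1.3⌋
     = ⌊35021.594⌋ = 35021.

35021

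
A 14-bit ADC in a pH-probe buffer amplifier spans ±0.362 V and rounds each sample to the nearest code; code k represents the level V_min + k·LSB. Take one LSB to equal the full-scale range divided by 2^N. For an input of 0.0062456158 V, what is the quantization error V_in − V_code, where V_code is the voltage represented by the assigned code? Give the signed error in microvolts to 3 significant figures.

Full-scale range = 0.362 V − (-0.362 V) = 0.724 V. LSB = 0.724 V / 2^14 ≈ 44.19 µV.
Position in LSBs: (0.0062456158 − (-0.362)) × 16384/0.724 = 8333.3373; rounding gives k = 8333.
Reconstructed level: -0.362 + 8333 × 0.724/16384 V = 0.0062307128906 V.
e = 0.0062456158 − (0.0062307128906) = +14.9 µV.

+14.9 µV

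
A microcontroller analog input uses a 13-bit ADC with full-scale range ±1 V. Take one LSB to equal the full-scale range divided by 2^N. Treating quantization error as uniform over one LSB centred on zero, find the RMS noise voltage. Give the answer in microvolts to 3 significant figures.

70.5 µV

Span: 1 V − (-1 V) = 2 V.
One LSB is 2 V / 8192 = 244.14 µV.
σ_q = LSB/√12 = 244.14 µV/3.4641 = 70.5 µV.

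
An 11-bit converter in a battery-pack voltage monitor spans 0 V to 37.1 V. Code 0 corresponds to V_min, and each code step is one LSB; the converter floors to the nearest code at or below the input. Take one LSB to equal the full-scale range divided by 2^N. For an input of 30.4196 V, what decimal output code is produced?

Full-scale range = 37.1 V. LSB = 37.1 V / 2^11 ≈ 18.12 mV.
V_in − V_min = 30.4196 − (0) = 30.4196 V.
Divide by LSB: 30.4196 × 2048/37.1 = 1679.2275.
Truncating gives code 1679.

1679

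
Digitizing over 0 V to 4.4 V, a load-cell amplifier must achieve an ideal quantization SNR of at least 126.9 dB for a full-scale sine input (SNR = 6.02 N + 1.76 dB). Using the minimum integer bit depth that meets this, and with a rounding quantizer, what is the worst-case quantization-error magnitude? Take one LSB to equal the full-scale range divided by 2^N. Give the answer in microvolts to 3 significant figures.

1.05 µV

Full-scale range = 4.4 V.
6.02 N + 1.76 ≥ 126.9 gives N ≥ 20.787, so the minimum integer is 21.
LSB = 4.4 V ÷ 2^21 = 4.4/2097152 V = 2.0981 µV.
Max error for round-to-nearest is LSB/2 = 1.05 µV.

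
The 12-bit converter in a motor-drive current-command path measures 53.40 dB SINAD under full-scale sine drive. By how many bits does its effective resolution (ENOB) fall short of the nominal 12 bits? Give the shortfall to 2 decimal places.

ENOB = (SINAD − 1.76)/6.02 = (53.40 − 1.76)/6.02 = 8.5781 bits.
Lost resolution: 12 − 8.5781 = 3.4219 bits.

3.42 bits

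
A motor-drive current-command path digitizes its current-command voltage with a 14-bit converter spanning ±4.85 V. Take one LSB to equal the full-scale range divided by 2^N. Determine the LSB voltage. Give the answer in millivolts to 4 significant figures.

0.5920 mV

Full-scale range = 4.85 V − (-4.85 V) = 9.7 V.
Number of codes = 2^14 = 16384.
LSB = 9.7 V ÷ 2^14 = 9.7/16384 V = 0.5920 mV.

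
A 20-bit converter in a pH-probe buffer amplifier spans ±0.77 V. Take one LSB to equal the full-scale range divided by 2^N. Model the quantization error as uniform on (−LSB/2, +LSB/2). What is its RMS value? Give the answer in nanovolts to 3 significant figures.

Span: 0.77 V − (-0.77 V) = 1.54 V.
Step size = 1.54/1048576 V = 1.4687 µV.
For a uniform distribution on [−LSB/2, +LSB/2], V_rms = LSB/√12 = 1.4687 µV/3.4641 = 424 nV.

424 nV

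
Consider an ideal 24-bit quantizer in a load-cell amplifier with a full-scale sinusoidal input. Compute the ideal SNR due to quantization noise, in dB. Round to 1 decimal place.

6.02(24) + 1.76 = 144.48 + 1.76 = 146.24 dB.

146.2 dB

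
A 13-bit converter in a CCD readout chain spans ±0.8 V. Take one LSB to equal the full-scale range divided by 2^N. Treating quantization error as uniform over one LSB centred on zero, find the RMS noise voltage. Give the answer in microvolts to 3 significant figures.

Span: 0.8 V − (-0.8 V) = 1.6 V.
Step size = 1.6/8192 V = 195.31 µV.
For a uniform distribution on [−LSB/2, +LSB/2], V_rms = LSB/√12 = 195.31 µV/3.4641 = 56.4 µV.

56.4 µV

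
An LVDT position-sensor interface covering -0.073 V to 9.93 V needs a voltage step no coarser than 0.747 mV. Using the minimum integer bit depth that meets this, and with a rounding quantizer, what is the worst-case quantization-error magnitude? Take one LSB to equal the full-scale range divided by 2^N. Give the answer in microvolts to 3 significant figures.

305 µV

Full-scale range = 9.93 V − (-0.073 V) = 10.003 V.
Levels needed ≥ 10.003/0.747 mV = 13390. 2^14 = 16384 suffices, so N_min = 14.
LSB = 10.003 V ÷ 2^14 = 10.003/16384 V = 0.61053 mV.
Half an LSB is 305 µV.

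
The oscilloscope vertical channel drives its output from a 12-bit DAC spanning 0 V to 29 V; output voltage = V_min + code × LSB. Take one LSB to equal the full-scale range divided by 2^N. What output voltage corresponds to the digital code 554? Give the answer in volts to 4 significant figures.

V_FS = 29 V. LSB = 29 V / 2^12.
V_out = 0 + 554 × (29/4096) V
      = 0 V + 3.92236 V = 3.92236 V.

3.922 V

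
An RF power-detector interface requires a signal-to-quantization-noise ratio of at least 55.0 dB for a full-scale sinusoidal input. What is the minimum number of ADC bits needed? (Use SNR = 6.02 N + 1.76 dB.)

6.02 N + 1.76 ≥ 55.0 gives N ≥ 8.844, so the minimum integer is 9.

9 bits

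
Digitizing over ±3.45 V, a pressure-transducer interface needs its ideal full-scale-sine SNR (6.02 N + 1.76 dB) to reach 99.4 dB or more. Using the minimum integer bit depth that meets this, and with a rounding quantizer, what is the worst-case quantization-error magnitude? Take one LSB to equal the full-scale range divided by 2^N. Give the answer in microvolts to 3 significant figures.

26.3 µV

Span: 3.45 V − (-3.45 V) = 6.9 V.
Required N = ⌈(99.4 − 1.76)/6.02⌉ = ⌈16.219⌉ = 17.
One LSB is 6.9 V / 131072 = 52.643 µV.
|e|_max = LSB/2 = 26.3 µV.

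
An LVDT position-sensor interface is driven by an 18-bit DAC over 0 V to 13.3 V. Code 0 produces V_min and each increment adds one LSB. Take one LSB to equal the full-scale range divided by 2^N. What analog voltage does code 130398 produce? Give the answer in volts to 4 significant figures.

6.616 V

V_FS = 13.3 V. LSB = 13.3 V / 2^18.
V_out = 0 + 130398 × (13.3/262144) V
      = 0 V + 6.61580 V = 6.61580 V.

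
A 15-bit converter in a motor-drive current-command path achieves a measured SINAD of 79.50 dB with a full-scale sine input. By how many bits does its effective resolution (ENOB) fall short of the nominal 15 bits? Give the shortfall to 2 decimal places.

ENOB = (SINAD − 1.76)/6.02 = (79.50 − 1.76)/6.02 = 12.9136 bits.
Lost resolution: 15 − 12.9136 = 2.0864 bits.

2.09 bits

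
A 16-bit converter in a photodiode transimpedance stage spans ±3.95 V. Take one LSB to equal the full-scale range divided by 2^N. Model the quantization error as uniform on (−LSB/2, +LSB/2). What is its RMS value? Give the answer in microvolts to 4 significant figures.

34.80 µV

The full-scale span is 3.95 − (-3.95) = 7.9 V.
LSB = 7.9 V ÷ 2^16 = 7.9/65536 V = 120.544 µV.
For a uniform distribution on [−LSB/2, +LSB/2], V_rms = LSB/√12 = 120.544 µV/3.4641 = 34.80 µV.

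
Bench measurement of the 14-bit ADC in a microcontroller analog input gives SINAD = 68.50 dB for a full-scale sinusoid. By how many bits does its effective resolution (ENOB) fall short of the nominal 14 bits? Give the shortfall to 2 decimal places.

Effective bits = (68.50 − 1.76)/6.02 = 11.0864.
Shortfall = 14 − 11.0864 = 2.9136 bits.

2.91 bits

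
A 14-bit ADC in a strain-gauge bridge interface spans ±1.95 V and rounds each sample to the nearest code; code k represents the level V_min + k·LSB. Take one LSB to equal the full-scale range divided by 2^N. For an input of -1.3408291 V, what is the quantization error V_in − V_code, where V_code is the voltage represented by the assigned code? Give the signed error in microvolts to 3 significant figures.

+33.9 µV

Span: 1.95 V − (-1.95 V) = 3.9 V. LSB = 3.9 V / 2^14 ≈ 238.0 µV.
(V_in − V_min)/LSB = (-1.3408291 − (-1.95)) × 16384/3.9 = 2559.1426 → nearest code k = 2559.
V_code = V_min + k × range/2^14 = -1.95 + 2559 × 3.9/16384 = -1.3408630371 V.
e = -1.3408291 − (-1.3408630371) = +33.9 µV.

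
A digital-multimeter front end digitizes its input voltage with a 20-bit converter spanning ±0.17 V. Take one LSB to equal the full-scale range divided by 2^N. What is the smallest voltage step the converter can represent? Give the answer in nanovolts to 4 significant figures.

Span: 0.17 V − (-0.17 V) = 0.34 V.
There are 2^20 = 1048576 steps.
LSB = 0.34 V / 2^20 = 324.2 nV.

324.2 nV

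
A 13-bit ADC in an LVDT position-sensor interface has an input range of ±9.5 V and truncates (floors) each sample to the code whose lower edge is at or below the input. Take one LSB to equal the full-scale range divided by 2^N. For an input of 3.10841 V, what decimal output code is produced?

5436

The full-scale span is 9.5 − (-9.5) = 19 V. LSB = 19 V / 2^13 ≈ 2.319 mV.
code = ⌊(V_in − V_min)/LSB⌋ = ⌊(V_in − V_min) × 2^13 / range⌋
     = ⌊(3.10841 − (-9.5)) × 8192 / 19⌋ = ⌊12.60841 × 8192/19⌋
     = ⌊5436.216⌋ = 5436.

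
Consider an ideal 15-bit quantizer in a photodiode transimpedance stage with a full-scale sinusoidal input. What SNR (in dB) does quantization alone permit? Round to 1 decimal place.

92.1 dB

For an ideal N-bit converter with full-scale sine input, SNR = 6.02 N + 1.76 dB. SNR = 6.02 × 15 + 1.76 = 90.30 + 1.76 = 92.06 dB.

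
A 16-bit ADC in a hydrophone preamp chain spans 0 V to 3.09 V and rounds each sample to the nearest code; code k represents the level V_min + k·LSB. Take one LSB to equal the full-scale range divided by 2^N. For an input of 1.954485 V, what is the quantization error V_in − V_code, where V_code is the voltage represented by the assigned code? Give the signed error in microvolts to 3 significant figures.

−9.78 µV

Range is 3.09 V. LSB = 3.09 V / 2^16 ≈ 47.15 µV.
(1.954485 − (0)) / LSB = 1.954485 × 65536/3.09 = 41452.7925. Nearest integer: k = 41453.
V_code = V_min + k × range/2^16 = 0 + 41453 × 3.09/65536 = 1.9544947815 V.
V_in − V_code = 1.954485 − (1.9544947815) = −9.78 µV.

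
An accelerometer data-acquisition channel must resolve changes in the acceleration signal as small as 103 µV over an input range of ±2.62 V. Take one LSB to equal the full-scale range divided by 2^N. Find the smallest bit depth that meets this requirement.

Full-scale range = 2.62 V − (-2.62 V) = 5.24 V.
Need 2^N ≥ 5.24 V / 103 µV = 50870 → N_min = 16.

16 bits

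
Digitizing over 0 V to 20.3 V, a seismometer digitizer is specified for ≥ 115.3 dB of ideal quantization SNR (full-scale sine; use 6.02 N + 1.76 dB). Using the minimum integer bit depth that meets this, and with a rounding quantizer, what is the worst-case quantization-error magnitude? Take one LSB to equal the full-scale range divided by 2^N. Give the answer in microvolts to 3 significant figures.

19.4 µV

V_FS = 20.3 V.
Solving 6.02 N ≥ 115.3 − 1.76: N ≥ 18.860. Round up → N = 19.
Step size = 20.3/524288 V = 38.719 µV.
|e|_max = LSB/2 = 19.4 µV.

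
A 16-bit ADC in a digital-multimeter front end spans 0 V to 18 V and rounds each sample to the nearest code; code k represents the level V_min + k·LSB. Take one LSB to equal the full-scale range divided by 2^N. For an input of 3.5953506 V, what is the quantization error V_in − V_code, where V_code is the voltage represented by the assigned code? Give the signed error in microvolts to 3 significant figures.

Range is 18 V. LSB = 18 V / 2^16 ≈ 274.7 µV.
(V_in − V_min)/LSB = (3.5953506 − (0)) × 65536/18 = 13090.2721 → nearest code k = 13090.
V_code = V_min + k × range/2^16 = 0 + 13090 × 18/65536 = 3.5952758789 V.
e = 3.5953506 − (3.5952758789) = +74.7 µV.

+74.7 µV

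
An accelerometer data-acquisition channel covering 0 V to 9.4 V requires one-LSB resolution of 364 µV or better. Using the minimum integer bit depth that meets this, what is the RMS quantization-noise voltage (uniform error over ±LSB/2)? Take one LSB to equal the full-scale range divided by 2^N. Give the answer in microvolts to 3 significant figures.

82.8 µV

V_FS = 9.4 V.
Levels needed ≥ 9.4/364 µV = 25820. 2^15 = 32768 suffices, so N_min = 15.
LSB = 9.4 V ÷ 2^15 = 9.4/32768 V = 286.87 µV.
σ_q = LSB/√12 = 286.87 µV/3.4641 = 82.8 µV.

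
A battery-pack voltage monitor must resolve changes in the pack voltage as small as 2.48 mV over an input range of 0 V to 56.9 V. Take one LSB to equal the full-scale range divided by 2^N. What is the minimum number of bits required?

15 bits

Full-scale range = 56.9 V.
Required number of levels: 56.9/2.48 mV = 22944; smallest N with 2^N ≥ that is 15.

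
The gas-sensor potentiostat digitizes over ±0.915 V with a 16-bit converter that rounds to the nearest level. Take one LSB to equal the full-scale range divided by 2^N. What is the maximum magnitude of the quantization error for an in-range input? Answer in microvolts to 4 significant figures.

13.96 µV

Full-scale range = 0.915 V − (-0.915 V) = 1.83 V.
Step size = 1.83/65536 V = 27.9236 µV.
|e|_max = LSB/2 = 13.96 µV.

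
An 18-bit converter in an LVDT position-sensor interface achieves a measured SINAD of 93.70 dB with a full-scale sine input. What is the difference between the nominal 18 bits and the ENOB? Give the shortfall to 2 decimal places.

2.73 bits

ENOB = (SINAD − 1.76)/6.02 = (93.70 − 1.76)/6.02 = 15.2724 bits.
Shortfall = 18 − 15.2724 = 2.7276 bits.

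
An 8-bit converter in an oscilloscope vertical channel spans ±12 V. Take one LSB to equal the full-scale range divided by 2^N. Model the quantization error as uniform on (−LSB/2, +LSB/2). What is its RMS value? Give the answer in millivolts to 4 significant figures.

Range = 12 − (-12) = 24 V.
LSB = 24 V / 2^8 = 93.7500 mV.
For a uniform distribution on [−LSB/2, +LSB/2], V_rms = LSB/√12 = 93.7500 mV/3.4641 = 27.06 mV.

27.06 mV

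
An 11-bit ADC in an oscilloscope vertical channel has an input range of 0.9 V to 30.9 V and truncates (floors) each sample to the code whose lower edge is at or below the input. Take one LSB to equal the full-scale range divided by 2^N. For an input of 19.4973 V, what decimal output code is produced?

Range = 30.9 − (0.9) = 30 V. LSB = 30 V / 2^11 ≈ 14.65 mV.
code = ⌊(V_in − V_min)/LSB⌋ = ⌊(V_in − V_min) × 2^11 / range⌋
     = ⌊(19.4973 − (0.9)) × 2048 / 30⌋ = ⌊18.5973 × 2048/30⌋
     = ⌊1269.576⌋ = 1269.

1269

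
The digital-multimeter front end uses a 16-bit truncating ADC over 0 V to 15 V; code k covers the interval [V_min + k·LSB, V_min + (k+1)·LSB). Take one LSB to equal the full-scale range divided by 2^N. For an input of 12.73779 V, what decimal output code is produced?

55652

Span = 15 V. LSB = 15 V / 2^16 ≈ 228.9 µV.
(V_in − V_min) × 2^16/range = (12.73779 − (0)) × 65536/15 = 55652.254.
Floor → code = 55652.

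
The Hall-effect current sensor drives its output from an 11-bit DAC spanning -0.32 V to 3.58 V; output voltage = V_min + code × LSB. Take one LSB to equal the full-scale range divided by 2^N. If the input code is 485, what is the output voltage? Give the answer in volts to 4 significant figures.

Full-scale range = 3.58 V − (-0.32 V) = 3.9 V. LSB = 3.9 V / 2^11.
V_out = -0.32 + 485 × (3.9/2048) V
      = -0.32 V + 0.923584 V = 0.603584 V.

0.6036 V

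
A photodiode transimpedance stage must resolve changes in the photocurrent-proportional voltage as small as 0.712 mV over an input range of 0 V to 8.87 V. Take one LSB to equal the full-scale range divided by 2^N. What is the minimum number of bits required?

V_FS = 8.87 V.
Need 2^N ≥ 8.87 V / 0.712 mV = 12460 → N_min = 14.

14 bits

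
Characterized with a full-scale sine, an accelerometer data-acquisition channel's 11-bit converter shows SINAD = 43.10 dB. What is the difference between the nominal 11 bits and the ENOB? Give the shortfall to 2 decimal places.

ENOB = (SINAD − 1.76)/6.02 = (43.10 − 1.76)/6.02 = 6.8671 bits.
Lost resolution: 11 − 6.8671 = 4.1329 bits.

4.13 bits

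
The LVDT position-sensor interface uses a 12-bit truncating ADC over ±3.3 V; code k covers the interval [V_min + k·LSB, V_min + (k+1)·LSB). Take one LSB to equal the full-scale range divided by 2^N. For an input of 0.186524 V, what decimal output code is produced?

2163

Span: 3.3 V − (-3.3 V) = 6.6 V. LSB = 6.6 V / 2^12 ≈ 1.611 mV.
V_in − V_min = 0.186524 − (-3.3) = 3.486524 V.
Divide by LSB: 3.486524 × 4096/6.6 = 2163.7579.
Truncating gives code 2163.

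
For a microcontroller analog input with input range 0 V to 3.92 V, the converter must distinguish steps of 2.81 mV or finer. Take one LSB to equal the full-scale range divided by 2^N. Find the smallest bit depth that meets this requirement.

V_FS = 3.92 V.
Required number of levels: 3.92/2.81 mV = 1395.0; smallest N with 2^N ≥ that is 11.

11 bits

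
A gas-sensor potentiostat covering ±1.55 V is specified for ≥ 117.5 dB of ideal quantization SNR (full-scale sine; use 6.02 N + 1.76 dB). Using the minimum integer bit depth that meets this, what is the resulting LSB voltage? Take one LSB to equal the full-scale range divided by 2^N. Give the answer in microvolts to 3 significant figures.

Range = 1.55 − (-1.55) = 3.1 V.
N ≥ (117.5 − 1.76)/6.02 = 19.226 → N_min = 20.
LSB = 3.1 V / 2^20 = 2.96 µV.

2.96 µV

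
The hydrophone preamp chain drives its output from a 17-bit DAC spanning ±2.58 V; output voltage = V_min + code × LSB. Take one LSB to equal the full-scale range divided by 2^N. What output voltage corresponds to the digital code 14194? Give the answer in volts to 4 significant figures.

-2.021 V

The full-scale span is 2.58 − (-2.58) = 5.16 V. LSB = 5.16 V / 2^17.
V_out = -2.58 + 14194 × (5.16/131072) V
      = -2.58 V + 0.558785 V = -2.02122 V.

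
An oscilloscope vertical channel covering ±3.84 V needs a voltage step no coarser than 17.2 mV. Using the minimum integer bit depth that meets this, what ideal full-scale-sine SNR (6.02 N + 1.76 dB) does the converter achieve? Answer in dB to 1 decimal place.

55.9 dB

Range = 3.84 − (-3.84) = 7.68 V.
Levels needed ≥ 7.68/17.2 mV = 446.5. 2^9 = 512 suffices, so N_min = 9.
6.02(9) + 1.76 = 55.94 dB.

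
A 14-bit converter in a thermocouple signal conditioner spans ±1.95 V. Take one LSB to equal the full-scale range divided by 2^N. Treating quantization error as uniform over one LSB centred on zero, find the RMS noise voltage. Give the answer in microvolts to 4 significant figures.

Span: 1.95 V − (-1.95 V) = 3.9 V.
One LSB is 3.9 V / 16384 = 238.037 µV.
For a uniform distribution on [−LSB/2, +LSB/2], V_rms = LSB/√12 = 238.037 µV/3.4641 = 68.72 µV.

68.72 µV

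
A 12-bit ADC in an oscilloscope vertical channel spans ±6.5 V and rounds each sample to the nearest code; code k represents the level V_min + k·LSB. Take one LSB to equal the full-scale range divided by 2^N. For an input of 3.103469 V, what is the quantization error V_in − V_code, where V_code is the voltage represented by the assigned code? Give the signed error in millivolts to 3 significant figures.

−0.535 mV

The full-scale span is 6.5 − (-6.5) = 13 V. LSB = 13 V / 2^12 ≈ 3.174 mV.
(3.103469 − (-6.5)) / LSB = 9.603469 × 4096/13 = 3025.8315. Nearest integer: k = 3026.
Reconstructed level: -6.5 + 3026 × 13/4096 V = 3.104003906 V.
V_in − V_code = 3.103469 − (3.104003906) = −0.535 mV.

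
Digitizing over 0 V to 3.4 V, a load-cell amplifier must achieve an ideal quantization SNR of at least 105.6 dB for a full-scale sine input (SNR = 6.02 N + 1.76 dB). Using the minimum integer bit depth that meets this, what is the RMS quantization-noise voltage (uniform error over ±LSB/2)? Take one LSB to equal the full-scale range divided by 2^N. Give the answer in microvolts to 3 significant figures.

V_FS = 3.4 V.
N ≥ (105.6 − 1.76)/6.02 = 17.249 → N_min = 18.
Step size = 3.4/262144 V = 12.970 µV.
σ_q = LSB/√12 = 12.970 µV/3.4641 = 3.74 µV.

3.74 µV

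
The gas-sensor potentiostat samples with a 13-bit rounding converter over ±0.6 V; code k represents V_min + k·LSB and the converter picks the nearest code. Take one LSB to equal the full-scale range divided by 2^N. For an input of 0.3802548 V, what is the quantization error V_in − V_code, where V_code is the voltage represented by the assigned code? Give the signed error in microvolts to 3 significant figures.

−18.6 µV

Full-scale range = 0.6 V − (-0.6 V) = 1.2 V. LSB = 1.2 V / 2^13 ≈ 146.5 µV.
(0.3802548 − (-0.6)) / LSB = 0.9802548 × 8192/1.2 = 6691.8728. Nearest integer: k = 6692.
Reconstructed level: -0.6 + 6692 × 1.2/8192 V = 0.3802734375 V.
Error = V_in − V_code = 0.3802548 − (0.3802734375) = −18.6 µV.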